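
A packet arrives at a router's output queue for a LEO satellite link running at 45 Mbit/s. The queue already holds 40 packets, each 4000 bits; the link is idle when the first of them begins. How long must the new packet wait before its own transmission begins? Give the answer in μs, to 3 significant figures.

Each queued packet: L/R = 4000/45000000 = 88.8889 μs.
40 queued → 3555.56 μs.
Queuing delay = 3560 μs.

3560 μs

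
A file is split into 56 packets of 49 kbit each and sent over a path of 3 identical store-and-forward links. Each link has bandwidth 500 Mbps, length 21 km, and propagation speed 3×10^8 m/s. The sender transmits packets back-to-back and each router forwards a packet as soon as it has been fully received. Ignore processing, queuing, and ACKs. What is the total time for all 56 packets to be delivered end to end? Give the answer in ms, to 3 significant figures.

Per-hop transmission t_tx = L/R = 49000/500000000 = 0.098 ms.
Per-hop propagation t_prop = 21000/300000000 = 0.07 ms.
Pipeline fill: first packet needs 3·t_tx to clear all hops; remaining 55 packets each add one t_tx.
Total = (3+56-1)·t_tx + 3·t_prop = 58·0.098 + 3·0.07 = 5.89 ms.

5.89 ms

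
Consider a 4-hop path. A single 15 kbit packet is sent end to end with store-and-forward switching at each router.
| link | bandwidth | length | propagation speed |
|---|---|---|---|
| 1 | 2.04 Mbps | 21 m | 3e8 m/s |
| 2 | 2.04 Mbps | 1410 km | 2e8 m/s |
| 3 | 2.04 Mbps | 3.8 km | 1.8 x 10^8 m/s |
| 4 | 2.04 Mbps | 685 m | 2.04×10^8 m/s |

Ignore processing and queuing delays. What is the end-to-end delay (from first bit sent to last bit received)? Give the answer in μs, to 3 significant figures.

36500 μs

L = 15000 bits.
Transmission delay per hop = L/R = 15000/2040000 = 7352.94 μs; 4 hops → 29411.8 μs.
Propagation delays (d/s per hop): 0.07, 7050, 21.1111, 3.35784 μs; sum = 7074.54 μs.
End-to-end = 36500 μs.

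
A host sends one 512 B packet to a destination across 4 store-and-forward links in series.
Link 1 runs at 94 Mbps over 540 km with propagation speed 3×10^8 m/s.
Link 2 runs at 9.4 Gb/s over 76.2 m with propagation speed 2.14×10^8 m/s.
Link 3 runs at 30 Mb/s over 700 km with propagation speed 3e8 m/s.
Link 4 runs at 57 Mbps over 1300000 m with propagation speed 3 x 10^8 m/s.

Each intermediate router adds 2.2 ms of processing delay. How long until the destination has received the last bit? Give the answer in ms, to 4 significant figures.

15.32 ms

L = 512 × 8 = 4096 bits.
Transmission delays (L/R per hop): 0.0435745, 0.000435745, 0.136533, 0.0718596 ms; sum = 0.252403 ms.
Propagation delays (d/s per hop): 1.8, 0.000356075, 2.33333, 4.33333 ms; sum = 8.46702 ms.
Processing at 3 router(s): 3 × 2.2 ms = 6.6 ms.
End-to-end = 15.32 ms.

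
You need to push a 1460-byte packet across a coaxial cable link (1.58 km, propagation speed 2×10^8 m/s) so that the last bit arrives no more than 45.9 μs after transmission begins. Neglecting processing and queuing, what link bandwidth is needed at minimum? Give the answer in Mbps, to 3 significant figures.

L = 11680 bits.
Propagation delay = 1580 / 200000000 = 7.9 μs.
Transmission budget = 45.9 − 7.9 = 38 μs.
R ≥ L / t_tx = 11680 bits / 3.8e-05 s = 307 Mbps.

307 Mbps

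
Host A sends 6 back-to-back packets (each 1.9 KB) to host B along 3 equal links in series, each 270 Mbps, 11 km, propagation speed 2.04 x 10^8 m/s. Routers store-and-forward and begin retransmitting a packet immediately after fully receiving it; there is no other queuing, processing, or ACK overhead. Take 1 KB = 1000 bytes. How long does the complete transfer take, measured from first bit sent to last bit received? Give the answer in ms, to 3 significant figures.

0.612 ms

Per-hop transmission t_tx = L/R = 15200/270000000 = 0.0562963 ms.
Per-hop propagation t_prop = 11000/204000000 = 0.0539216 ms.
Pipeline fill: first packet needs 3·t_tx to clear all hops; remaining 5 packets each add one t_tx.
Total = (3+6-1)·t_tx + 3·t_prop = 8·0.0562963 + 3·0.0539216 = 0.612 ms.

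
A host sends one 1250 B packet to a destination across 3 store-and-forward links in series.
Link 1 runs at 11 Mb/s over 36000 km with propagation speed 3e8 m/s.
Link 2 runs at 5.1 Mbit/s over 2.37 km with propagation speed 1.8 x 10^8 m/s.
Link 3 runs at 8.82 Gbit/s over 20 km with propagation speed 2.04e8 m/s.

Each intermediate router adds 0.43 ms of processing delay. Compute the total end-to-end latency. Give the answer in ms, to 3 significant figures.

L = 1250 × 8 = 10000 bits.
Transmission delays (L/R per hop): 0.909091, 1.96078, 0.00113379 ms; sum = 2.87101 ms.
Propagation delays (d/s per hop): 120, 0.0131667, 0.0980392 ms; sum = 120.111 ms.
Processing at 2 router(s): 2 × 0.43 ms = 0.86 ms.
End-to-end = 124 ms.

124 ms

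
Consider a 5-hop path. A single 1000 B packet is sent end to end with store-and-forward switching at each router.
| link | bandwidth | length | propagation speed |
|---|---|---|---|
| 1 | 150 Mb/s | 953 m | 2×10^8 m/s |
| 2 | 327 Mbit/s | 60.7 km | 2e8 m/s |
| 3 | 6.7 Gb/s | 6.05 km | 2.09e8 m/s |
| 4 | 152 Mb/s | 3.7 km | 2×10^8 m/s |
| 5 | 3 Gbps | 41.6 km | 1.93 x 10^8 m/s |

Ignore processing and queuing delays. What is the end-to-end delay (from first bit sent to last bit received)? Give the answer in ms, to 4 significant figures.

L = 1000 × 8 = 8000 bits.
Transmission delays (L/R per hop): 0.0533333, 0.0244648, 0.00119403, 0.0526316, 0.00266667 ms; sum = 0.13429 ms.
Propagation delays (d/s per hop): 0.004765, 0.3035, 0.0289474, 0.0185, 0.215544 ms; sum = 0.571256 ms.
End-to-end = 0.7055 ms.

0.7055 ms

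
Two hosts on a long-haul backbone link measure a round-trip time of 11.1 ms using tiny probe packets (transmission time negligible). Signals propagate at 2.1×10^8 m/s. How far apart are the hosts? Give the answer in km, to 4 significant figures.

One-way propagation = RTT/2 = 5.55 ms.
d = s × t = 210000000 × 0.00555 = 1166 km.

1166 km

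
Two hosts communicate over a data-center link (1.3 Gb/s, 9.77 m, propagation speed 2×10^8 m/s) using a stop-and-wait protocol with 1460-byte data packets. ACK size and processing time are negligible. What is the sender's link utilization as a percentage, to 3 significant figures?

t_tx = L/R = 11680/1300000000 = 8.98462e-06 s.
t_prop = 9.77/200000000 = 4.885e-08 s; RTT = 9.77e-08 s.
Cycle = t_tx + RTT = 9.08232e-06 s.
Utilization = t_tx / cycle = 8.98462e-06/9.08232e-06 = 98.9 %.

98.9 %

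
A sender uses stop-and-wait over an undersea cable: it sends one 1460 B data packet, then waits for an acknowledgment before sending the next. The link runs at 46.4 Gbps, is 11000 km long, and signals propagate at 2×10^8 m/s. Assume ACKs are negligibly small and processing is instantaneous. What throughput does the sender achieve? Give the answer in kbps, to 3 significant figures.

t_tx = L/R = 11680/46400000000 = 2.51724e-07 s.
t_prop = 11000000/200000000 = 0.055 s; RTT = 0.11 s.
Cycle = t_tx + RTT = 0.11 s.
Throughput = L / cycle = 11680 / 0.11 = 106 kbps.

106 kbps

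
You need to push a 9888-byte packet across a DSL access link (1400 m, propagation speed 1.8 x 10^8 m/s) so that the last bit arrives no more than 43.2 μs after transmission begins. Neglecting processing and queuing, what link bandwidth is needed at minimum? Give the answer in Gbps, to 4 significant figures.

L = 79104 bits.
Propagation delay = 1400 / 180000000 = 7.77778 μs.
Transmission budget = 43.2 − 7.77778 = 35.4222 μs.
R ≥ L / t_tx = 79104 bits / 3.54222e-05 s = 2.233 Gbps.

2.233 Gbps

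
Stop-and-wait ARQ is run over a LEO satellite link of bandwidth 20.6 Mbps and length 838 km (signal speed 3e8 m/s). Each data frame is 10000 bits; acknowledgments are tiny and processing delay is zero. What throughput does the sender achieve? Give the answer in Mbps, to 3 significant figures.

t_tx = L/R = 10000/20600000 = 0.000485437 s.
t_prop = 838000/300000000 = 0.00279333 s; RTT = 0.00558667 s.
Cycle = t_tx + RTT = 0.0060721 s.
Throughput = L / cycle = 10000 / 0.0060721 = 1.65 Mbps.

1.65 Mbps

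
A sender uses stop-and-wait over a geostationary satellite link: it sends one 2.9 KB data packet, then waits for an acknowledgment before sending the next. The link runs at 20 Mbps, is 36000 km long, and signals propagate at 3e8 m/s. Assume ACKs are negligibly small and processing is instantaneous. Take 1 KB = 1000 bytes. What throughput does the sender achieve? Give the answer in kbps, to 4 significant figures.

t_tx = L/R = 23200/20000000 = 0.00116 s.
t_prop = 36000000/300000000 = 0.12 s; RTT = 0.24 s.
Cycle = t_tx + RTT = 0.24116 s.
Throughput = L / cycle = 23200 / 0.24116 = 96.20 kbps.

96.20 kbps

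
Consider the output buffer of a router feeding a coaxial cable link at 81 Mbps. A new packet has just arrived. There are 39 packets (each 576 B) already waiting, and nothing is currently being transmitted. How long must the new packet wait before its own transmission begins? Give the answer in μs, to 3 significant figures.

2220 μs

Each queued packet: L/R = 4608/81000000 = 56.8889 μs.
39 queued → 2218.67 μs.
Queuing delay = 2220 μs.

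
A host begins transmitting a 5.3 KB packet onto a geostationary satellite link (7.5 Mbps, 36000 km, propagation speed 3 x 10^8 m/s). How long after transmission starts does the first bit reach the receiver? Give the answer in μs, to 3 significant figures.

120000 μs

First bit experiences only propagation delay: d/s = 36000000/300000000 = 120000 μs.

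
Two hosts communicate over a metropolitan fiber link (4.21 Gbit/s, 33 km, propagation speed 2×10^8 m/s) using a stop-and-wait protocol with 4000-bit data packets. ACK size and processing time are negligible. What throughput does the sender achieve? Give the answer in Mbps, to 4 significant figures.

t_tx = L/R = 4000/4210000000 = 9.50119e-07 s.
t_prop = 33000/200000000 = 0.000165 s; RTT = 0.00033 s.
Cycle = t_tx + RTT = 0.00033095 s.
Throughput = L / cycle = 4000 / 0.00033095 = 12.09 Mbps.

12.09 Mbps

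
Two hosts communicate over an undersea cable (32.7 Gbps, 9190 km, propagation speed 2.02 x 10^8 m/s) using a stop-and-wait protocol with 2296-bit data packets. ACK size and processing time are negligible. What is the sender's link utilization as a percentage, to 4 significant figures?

t_tx = L/R = 2296/3.27e+10 = 7.02141e-08 s.
t_prop = 9190000/202000000 = 0.045495 s; RTT = 0.0909901 s.
Cycle = t_tx + RTT = 0.0909902 s.
Utilization = t_tx / cycle = 7.02141e-08/0.0909902 = 0.00007717 %.

0.00007717 %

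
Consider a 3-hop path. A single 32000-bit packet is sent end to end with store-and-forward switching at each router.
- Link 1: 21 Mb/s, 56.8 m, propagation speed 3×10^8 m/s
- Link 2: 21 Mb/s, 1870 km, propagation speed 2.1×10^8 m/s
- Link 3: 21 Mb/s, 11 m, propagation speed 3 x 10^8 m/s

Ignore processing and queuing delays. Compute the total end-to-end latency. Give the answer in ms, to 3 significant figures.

Transmission delay per hop = L/R = 32000/21000000 = 1.52381 ms; 3 hops → 4.57143 ms.
Propagation delays (d/s per hop): 0.000189333, 8.90476, 3.66667e-05 ms; sum = 8.90499 ms.
End-to-end = 13.5 ms.

13.5 ms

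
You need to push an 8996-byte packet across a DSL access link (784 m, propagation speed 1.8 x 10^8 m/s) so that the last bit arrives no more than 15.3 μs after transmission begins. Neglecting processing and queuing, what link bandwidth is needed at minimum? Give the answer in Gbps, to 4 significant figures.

6.576 Gbps

L = 71968 bits.
Propagation delay = 784 / 180000000 = 4.35556 μs.
Transmission budget = 15.3 − 4.35556 = 10.9444 μs.
R ≥ L / t_tx = 71968 bits / 1.09444e-05 s = 6.576 Gbps.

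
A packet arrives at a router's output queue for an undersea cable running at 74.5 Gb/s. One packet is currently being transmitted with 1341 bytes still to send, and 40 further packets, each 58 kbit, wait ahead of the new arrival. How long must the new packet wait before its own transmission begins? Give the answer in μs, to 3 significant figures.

31.3 μs

Each queued packet: L/R = 58000/74500000000 = 0.778523 μs.
40 queued → 31.1409 μs.
Plus remaining 10728 bits of current packet: 0.144 μs.
Queuing delay = 31.3 μs.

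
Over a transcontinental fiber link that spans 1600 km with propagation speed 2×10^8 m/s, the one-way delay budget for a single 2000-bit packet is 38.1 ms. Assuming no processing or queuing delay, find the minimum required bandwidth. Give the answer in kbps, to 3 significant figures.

66.4 kbps

Propagation delay = 1600000 / 200000000 = 8 ms.
Transmission budget = 38.1 − 8 = 30.1 ms.
R ≥ L / t_tx = 2000 bits / 0.0301 s = 66.4 kbps.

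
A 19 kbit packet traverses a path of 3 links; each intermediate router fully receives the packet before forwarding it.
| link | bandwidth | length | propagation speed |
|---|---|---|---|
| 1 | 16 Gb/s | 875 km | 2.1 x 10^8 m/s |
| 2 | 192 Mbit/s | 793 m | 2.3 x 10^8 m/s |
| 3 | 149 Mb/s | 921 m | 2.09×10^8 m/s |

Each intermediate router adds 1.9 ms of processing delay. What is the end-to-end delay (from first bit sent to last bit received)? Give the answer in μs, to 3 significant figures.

L = 19000 bits.
Transmission delays (L/R per hop): 1.1875, 98.9583, 127.517 μs; sum = 227.663 μs.
Propagation delays (d/s per hop): 4166.67, 3.44783, 4.4067 μs; sum = 4174.52 μs.
Processing at 2 router(s): 2 × 1.9 ms = 3800 μs.
End-to-end = 8200 μs.

8200 μs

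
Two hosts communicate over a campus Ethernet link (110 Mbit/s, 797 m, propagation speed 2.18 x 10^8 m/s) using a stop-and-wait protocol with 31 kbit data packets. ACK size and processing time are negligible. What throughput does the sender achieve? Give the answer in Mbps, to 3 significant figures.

t_tx = L/R = 31000/110000000 = 0.000281818 s.
t_prop = 797/2.18e+08 = 3.65596e-06 s; RTT = 7.31193e-06 s.
Cycle = t_tx + RTT = 0.00028913 s.
Throughput = L / cycle = 31000 / 0.00028913 = 107 Mbps.

107 Mbps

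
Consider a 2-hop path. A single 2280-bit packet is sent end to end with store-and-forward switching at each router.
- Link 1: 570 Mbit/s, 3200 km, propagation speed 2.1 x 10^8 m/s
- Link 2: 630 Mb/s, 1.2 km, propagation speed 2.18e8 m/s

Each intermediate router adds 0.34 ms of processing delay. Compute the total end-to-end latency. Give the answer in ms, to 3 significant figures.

15.6 ms

Transmission delays (L/R per hop): 0.004, 0.00361905 ms; sum = 0.00761905 ms.
Propagation delays (d/s per hop): 15.2381, 0.00550459 ms; sum = 15.2436 ms.
Processing at 1 router(s): 1 × 0.34 ms = 0.34 ms.
End-to-end = 15.6 ms.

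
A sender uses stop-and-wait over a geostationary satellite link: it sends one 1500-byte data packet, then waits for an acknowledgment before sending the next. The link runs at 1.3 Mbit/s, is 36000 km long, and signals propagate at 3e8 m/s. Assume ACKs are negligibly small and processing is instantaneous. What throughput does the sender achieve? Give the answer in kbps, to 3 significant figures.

48.1 kbps

t_tx = L/R = 12000/1300000 = 0.00923077 s.
t_prop = 36000000/300000000 = 0.12 s; RTT = 0.24 s.
Cycle = t_tx + RTT = 0.249231 s.
Throughput = L / cycle = 12000 / 0.249231 = 48.1 kbps.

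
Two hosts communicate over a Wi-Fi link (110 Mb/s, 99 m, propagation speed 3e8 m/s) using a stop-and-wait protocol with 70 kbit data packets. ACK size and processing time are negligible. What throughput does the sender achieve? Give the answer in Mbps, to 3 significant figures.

110 Mbps

t_tx = L/R = 70000/110000000 = 0.000636364 s.
t_prop = 99/300000000 = 3.3e-07 s; RTT = 6.6e-07 s.
Cycle = t_tx + RTT = 0.000637024 s.
Throughput = L / cycle = 70000 / 0.000637024 = 110 Mbps.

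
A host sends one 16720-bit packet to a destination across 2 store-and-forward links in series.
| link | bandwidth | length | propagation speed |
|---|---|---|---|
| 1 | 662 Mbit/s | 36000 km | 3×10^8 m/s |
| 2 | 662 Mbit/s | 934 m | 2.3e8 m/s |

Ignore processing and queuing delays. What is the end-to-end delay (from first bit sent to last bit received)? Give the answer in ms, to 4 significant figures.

Transmission delay per hop = L/R = 16720/662000000 = 0.0252568 ms; 2 hops → 0.0505136 ms.
Propagation delays (d/s per hop): 120, 0.00406087 ms; sum = 120.004 ms.
End-to-end = 120.1 ms.

120.1 ms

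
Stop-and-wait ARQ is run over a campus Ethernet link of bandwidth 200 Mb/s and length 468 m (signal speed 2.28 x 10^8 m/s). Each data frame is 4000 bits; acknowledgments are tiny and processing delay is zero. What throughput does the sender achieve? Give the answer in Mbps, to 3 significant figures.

t_tx = L/R = 4000/200000000 = 2e-05 s.
t_prop = 468/2.28e+08 = 2.05263e-06 s; RTT = 4.10526e-06 s.
Cycle = t_tx + RTT = 2.41053e-05 s.
Throughput = L / cycle = 4000 / 2.41053e-05 = 166 Mbps.

166 Mbps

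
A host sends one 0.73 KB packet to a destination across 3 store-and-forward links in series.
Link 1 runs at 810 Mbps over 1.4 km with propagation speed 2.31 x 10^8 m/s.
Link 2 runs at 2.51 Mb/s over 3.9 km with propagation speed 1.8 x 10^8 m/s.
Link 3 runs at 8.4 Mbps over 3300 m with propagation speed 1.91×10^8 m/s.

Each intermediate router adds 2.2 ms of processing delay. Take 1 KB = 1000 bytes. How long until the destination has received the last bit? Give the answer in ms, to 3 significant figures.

L = 5840 bits.
Transmission delays (L/R per hop): 0.00720988, 2.32669, 0.695238 ms; sum = 3.02914 ms.
Propagation delays (d/s per hop): 0.00606061, 0.0216667, 0.0172775 ms; sum = 0.0450048 ms.
Processing at 2 router(s): 2 × 2.2 ms = 4.4 ms.
End-to-end = 7.47 ms.

7.47 ms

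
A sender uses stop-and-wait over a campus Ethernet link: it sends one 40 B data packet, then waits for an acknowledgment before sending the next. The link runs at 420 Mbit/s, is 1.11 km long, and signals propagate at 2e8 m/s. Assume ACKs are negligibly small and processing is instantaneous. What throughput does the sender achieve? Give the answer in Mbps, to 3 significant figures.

t_tx = L/R = 320/420000000 = 7.61905e-07 s.
t_prop = 1110/200000000 = 5.55e-06 s; RTT = 1.11e-05 s.
Cycle = t_tx + RTT = 1.18619e-05 s.
Throughput = L / cycle = 320 / 1.18619e-05 = 27.0 Mbps.

27.0 Mbps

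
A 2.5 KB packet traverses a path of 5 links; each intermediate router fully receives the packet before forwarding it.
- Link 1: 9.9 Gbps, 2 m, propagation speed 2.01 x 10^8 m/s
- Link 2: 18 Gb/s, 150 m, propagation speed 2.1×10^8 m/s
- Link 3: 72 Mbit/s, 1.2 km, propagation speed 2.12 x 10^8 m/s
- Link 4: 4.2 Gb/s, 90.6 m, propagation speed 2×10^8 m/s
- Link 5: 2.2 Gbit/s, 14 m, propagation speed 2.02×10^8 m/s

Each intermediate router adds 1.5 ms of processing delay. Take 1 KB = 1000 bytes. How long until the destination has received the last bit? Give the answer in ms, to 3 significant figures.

L = 20000 bits.
Transmission delays (L/R per hop): 0.0020202, 0.00111111, 0.277778, 0.0047619, 0.00909091 ms; sum = 0.294762 ms.
Propagation delays (d/s per hop): 9.95025e-06, 0.000714286, 0.00566038, 0.000453, 6.93069e-05 ms; sum = 0.00690692 ms.
Processing at 4 router(s): 4 × 1.5 ms = 6 ms.
End-to-end = 6.30 ms.

6.30 ms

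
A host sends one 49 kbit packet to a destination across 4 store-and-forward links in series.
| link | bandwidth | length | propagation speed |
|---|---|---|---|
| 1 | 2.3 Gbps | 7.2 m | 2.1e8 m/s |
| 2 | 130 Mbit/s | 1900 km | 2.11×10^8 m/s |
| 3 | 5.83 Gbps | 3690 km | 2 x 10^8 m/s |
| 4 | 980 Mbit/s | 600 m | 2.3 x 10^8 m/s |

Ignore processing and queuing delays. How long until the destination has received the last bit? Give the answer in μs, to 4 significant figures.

L = 49000 bits.
Transmission delays (L/R per hop): 21.3043, 376.923, 8.4048, 50 μs; sum = 456.632 μs.
Propagation delays (d/s per hop): 0.0342857, 9004.74, 18450, 2.6087 μs; sum = 27457.4 μs.
End-to-end = 27910 μs.

27910 μs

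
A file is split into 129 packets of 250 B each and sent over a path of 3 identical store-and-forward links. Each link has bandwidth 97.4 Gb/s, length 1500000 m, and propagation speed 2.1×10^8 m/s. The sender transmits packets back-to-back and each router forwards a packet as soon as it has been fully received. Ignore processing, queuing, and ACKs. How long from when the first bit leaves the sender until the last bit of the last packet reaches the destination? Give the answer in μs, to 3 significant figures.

21400 μs

Per-hop transmission t_tx = L/R = 2000/97400000000 = 0.0205339 μs.
Per-hop propagation t_prop = 1500000/210000000 = 7142.86 μs.
Pipeline fill: first packet needs 3·t_tx to clear all hops; remaining 128 packets each add one t_tx.
Total = (3+129-1)·t_tx + 3·t_prop = 131·0.0205339 + 3·7142.86 = 21400 μs.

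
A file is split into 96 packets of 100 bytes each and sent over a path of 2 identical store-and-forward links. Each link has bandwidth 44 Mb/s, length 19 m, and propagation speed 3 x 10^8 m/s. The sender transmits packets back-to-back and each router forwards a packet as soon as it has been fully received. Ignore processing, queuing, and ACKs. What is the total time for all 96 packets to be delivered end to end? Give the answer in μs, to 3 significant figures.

Per-hop transmission t_tx = L/R = 800/44000000 = 18.1818 μs.
Per-hop propagation t_prop = 19/300000000 = 0.0633333 μs.
Pipeline fill: first packet needs 2·t_tx to clear all hops; remaining 95 packets each add one t_tx.
Total = (2+96-1)·t_tx + 2·t_prop = 97·18.1818 + 2·0.0633333 = 1760 μs.

1760 μs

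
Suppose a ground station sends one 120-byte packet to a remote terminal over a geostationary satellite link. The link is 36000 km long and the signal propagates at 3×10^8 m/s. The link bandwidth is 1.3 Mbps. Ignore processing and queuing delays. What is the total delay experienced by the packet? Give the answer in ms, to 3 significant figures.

L = 120 × 8 = 960 bits.
Transmission delay = L/R = 960 / 1300000 = 0.738462 ms.
Propagation delay = d/s = 36000000 m / 300000000 m/s = 120 ms.
Total = 121 ms.

121 ms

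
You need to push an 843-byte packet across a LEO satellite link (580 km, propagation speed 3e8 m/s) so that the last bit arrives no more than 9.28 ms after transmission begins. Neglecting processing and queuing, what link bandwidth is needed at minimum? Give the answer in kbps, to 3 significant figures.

918 kbps

L = 6744 bits.
Propagation delay = 580000 / 300000000 = 1.93333 ms.
Transmission budget = 9.28 − 1.93333 = 7.34667 ms.
R ≥ L / t_tx = 6744 bits / 0.00734667 s = 918 kbps.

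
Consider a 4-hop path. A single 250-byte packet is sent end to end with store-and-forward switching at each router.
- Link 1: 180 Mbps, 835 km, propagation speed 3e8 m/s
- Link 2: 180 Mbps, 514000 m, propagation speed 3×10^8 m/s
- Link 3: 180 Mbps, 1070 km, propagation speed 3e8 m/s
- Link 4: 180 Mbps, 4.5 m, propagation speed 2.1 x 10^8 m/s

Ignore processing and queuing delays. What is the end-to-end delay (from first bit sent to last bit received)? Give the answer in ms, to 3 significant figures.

L = 250 × 8 = 2000 bits.
Transmission delay per hop = L/R = 2000/180000000 = 0.0111111 ms; 4 hops → 0.0444444 ms.
Propagation delays (d/s per hop): 2.78333, 1.71333, 3.56667, 2.14286e-05 ms; sum = 8.06335 ms.
End-to-end = 8.11 ms.

8.11 ms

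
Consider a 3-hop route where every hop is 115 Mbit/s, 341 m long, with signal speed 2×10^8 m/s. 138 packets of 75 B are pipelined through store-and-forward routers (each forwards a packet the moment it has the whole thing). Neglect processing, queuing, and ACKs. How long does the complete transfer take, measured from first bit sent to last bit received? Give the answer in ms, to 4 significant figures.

0.7355 ms

Per-hop transmission t_tx = L/R = 600/115000000 = 0.00521739 ms.
Per-hop propagation t_prop = 341/200000000 = 0.001705 ms.
Pipeline fill: first packet needs 3·t_tx to clear all hops; remaining 137 packets each add one t_tx.
Total = (3+138-1)·t_tx + 3·t_prop = 140·0.00521739 + 3·0.001705 = 0.7355 ms.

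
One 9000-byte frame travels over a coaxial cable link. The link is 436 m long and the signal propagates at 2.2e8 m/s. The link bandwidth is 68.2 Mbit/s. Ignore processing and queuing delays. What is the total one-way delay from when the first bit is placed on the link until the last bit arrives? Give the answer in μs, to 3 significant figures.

L = 9000 × 8 = 72000 bits.
Transmission delay = L/R = 72000 / 68200000 = 1055.72 μs.
Propagation delay = d/s = 436 m / 2.2e+08 m/s = 1.98182 μs.
Total = 1060 μs.

1060 μs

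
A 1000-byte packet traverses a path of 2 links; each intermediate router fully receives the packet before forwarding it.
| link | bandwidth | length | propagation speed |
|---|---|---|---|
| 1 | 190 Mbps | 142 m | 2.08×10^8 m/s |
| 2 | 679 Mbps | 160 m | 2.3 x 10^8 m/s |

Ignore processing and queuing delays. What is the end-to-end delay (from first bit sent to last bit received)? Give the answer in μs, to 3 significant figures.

55.3 μs

L = 1000 × 8 = 8000 bits.
Transmission delays (L/R per hop): 42.1053, 11.782 μs; sum = 53.8873 μs.
Propagation delays (d/s per hop): 0.682692, 0.695652 μs; sum = 1.37834 μs.
End-to-end = 55.3 μs.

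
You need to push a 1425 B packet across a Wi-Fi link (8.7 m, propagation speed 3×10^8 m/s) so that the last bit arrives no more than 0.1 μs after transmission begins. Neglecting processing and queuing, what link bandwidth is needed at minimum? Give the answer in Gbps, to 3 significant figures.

161 Gbps

L = 11400 bits.
Propagation delay = 8.7 / 300000000 = 0.029 μs.
Transmission budget = 0.1 − 0.029 = 0.071 μs.
R ≥ L / t_tx = 11400 bits / 7.1e-08 s = 161 Gbps.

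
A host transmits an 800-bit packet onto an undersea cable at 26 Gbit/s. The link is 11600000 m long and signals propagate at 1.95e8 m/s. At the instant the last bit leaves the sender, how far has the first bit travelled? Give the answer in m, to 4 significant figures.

t_tx = L/R = 800/26000000000 = 3.07692e-08 s.
Distance = s × t_tx = 195000000 × 3.07692e-08 = 6.000 m.

6.000 m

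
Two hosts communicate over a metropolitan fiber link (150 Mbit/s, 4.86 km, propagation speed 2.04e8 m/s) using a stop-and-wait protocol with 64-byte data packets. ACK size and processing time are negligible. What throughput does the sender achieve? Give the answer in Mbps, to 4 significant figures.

t_tx = L/R = 512/150000000 = 3.41333e-06 s.
t_prop = 4860/204000000 = 2.38235e-05 s; RTT = 4.76471e-05 s.
Cycle = t_tx + RTT = 5.10604e-05 s.
Throughput = L / cycle = 512 / 5.10604e-05 = 10.03 Mbps.

10.03 Mbps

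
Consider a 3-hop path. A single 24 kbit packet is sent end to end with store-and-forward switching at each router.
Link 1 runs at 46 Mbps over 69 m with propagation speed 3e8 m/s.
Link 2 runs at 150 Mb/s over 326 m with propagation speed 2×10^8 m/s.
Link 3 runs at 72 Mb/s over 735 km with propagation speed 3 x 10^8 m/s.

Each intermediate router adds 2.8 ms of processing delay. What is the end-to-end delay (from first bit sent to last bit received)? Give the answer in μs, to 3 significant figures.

L = 24000 bits.
Transmission delays (L/R per hop): 521.739, 160, 333.333 μs; sum = 1015.07 μs.
Propagation delays (d/s per hop): 0.23, 1.63, 2450 μs; sum = 2451.86 μs.
Processing at 2 router(s): 2 × 2.8 ms = 5600 μs.
End-to-end = 9070 μs.

9070 μs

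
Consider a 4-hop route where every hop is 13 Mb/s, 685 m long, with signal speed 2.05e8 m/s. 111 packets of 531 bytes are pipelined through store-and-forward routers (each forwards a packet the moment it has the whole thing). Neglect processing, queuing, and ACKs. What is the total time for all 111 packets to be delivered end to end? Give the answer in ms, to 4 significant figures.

Per-hop transmission t_tx = L/R = 4248/13000000 = 0.326769 ms.
Per-hop propagation t_prop = 685/2.05e+08 = 0.00334146 ms.
Pipeline fill: first packet needs 4·t_tx to clear all hops; remaining 110 packets each add one t_tx.
Total = (4+111-1)·t_tx + 4·t_prop = 114·0.326769 + 4·0.00334146 = 37.27 ms.

37.27 ms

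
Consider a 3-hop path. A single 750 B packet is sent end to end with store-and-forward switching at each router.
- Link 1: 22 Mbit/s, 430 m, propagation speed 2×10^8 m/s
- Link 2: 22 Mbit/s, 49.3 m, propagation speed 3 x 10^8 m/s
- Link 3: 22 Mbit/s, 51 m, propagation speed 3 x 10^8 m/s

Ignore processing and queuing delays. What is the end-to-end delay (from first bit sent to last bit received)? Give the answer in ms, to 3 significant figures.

L = 750 × 8 = 6000 bits.
Transmission delay per hop = L/R = 6000/22000000 = 0.272727 ms; 3 hops → 0.818182 ms.
Propagation delays (d/s per hop): 0.00215, 0.000164333, 0.00017 ms; sum = 0.00248433 ms.
End-to-end = 0.821 ms.

0.821 ms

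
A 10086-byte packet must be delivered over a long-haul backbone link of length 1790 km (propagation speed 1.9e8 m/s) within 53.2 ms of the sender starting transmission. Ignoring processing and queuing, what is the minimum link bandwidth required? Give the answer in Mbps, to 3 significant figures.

L = 80688 bits.
Propagation delay = 1790000 / 190000000 = 9.42105 ms.
Transmission budget = 53.2 − 9.42105 = 43.7789 ms.
R ≥ L / t_tx = 80688 bits / 0.0437789 s = 1.84 Mbps.

1.84 Mbps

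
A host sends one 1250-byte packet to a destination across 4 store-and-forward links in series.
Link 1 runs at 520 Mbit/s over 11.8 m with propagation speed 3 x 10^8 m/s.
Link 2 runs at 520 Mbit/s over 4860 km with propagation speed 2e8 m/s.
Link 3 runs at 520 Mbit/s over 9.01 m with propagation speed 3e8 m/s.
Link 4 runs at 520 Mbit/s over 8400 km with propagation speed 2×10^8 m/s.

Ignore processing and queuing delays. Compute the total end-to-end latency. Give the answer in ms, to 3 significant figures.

L = 1250 × 8 = 10000 bits.
Transmission delay per hop = L/R = 10000/520000000 = 0.0192308 ms; 4 hops → 0.0769231 ms.
Propagation delays (d/s per hop): 3.93333e-05, 24.3, 3.00333e-05, 42 ms; sum = 66.3001 ms.
End-to-end = 66.4 ms.

66.4 ms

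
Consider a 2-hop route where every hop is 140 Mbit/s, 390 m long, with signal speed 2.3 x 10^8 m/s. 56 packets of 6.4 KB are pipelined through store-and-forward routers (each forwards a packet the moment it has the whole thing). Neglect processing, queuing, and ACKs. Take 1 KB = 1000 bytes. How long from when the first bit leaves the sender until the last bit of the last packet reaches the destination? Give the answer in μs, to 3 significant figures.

20800 μs

Per-hop transmission t_tx = L/R = 51200/140000000 = 365.714 μs.
Per-hop propagation t_prop = 390/2.3e+08 = 1.69565 μs.
Pipeline fill: first packet needs 2·t_tx to clear all hops; remaining 55 packets each add one t_tx.
Total = (2+56-1)·t_tx + 2·t_prop = 57·365.714 + 2·1.69565 = 20800 μs.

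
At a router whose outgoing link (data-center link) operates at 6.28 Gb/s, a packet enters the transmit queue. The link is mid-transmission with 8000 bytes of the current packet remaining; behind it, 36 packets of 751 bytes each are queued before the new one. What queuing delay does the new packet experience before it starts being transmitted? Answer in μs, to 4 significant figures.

Each queued packet: L/R = 6008/6280000000 = 0.956688 μs.
36 queued → 34.4408 μs.
Plus remaining 64000 bits of current packet: 10.1911 μs.
Queuing delay = 44.63 μs.

44.63 μs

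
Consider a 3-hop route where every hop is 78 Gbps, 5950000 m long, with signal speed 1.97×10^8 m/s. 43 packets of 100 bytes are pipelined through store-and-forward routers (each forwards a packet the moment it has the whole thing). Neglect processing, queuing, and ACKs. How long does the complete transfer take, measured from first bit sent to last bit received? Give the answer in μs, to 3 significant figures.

Per-hop transmission t_tx = L/R = 800/78000000000 = 0.0102564 μs.
Per-hop propagation t_prop = 5950000/197000000 = 30203 μs.
Pipeline fill: first packet needs 3·t_tx to clear all hops; remaining 42 packets each add one t_tx.
Total = (3+43-1)·t_tx + 3·t_prop = 45·0.0102564 + 3·30203 = 90600 μs.

90600 μs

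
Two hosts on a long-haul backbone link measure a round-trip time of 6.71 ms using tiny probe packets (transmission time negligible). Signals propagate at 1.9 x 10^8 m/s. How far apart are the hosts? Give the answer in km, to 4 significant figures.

637.5 km

One-way propagation = RTT/2 = 3.355 ms.
d = s × t = 190000000 × 0.003355 = 637.5 km.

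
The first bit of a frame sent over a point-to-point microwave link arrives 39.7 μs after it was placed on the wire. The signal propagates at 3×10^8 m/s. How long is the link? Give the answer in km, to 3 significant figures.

d = s × t_prop = 300000000 × 3.97e-05 = 11.9 km.

11.9 km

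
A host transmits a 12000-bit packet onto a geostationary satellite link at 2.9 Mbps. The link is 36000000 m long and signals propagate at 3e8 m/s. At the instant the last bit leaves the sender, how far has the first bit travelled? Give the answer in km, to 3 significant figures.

t_tx = L/R = 12000/2900000 = 0.00413793 s.
Distance = s × t_tx = 300000000 × 0.00413793 = 1240 km.

1240 km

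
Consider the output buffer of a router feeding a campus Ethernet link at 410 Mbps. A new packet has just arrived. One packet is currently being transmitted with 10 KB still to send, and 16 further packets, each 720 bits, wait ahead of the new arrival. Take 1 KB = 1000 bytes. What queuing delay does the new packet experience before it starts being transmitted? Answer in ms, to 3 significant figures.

0.223 ms

Each queued packet: L/R = 720/410000000 = 0.0017561 ms.
16 queued → 0.0280976 ms.
Plus remaining 80000 bits of current packet: 0.195122 ms.
Queuing delay = 0.223 ms.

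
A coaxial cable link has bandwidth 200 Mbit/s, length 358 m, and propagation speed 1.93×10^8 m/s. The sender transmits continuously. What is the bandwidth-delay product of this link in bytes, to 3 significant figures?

Propagation delay = 358 / 193000000 = 1.85492e-06 s.
BDP = R × t_prop = 200000000 × 1.85492e-06 = 370.984 bits.
In bytes: 370.984/8 = 46.4 bytes.

46.4 bytes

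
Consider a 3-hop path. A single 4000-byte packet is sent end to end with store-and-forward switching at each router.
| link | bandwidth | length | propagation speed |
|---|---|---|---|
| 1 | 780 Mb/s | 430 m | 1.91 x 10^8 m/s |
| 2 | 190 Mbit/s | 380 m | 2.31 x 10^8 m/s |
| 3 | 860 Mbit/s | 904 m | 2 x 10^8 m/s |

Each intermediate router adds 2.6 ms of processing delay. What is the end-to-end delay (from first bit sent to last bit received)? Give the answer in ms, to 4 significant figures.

5.455 ms

L = 4000 × 8 = 32000 bits.
Transmission delays (L/R per hop): 0.0410256, 0.168421, 0.0372093 ms; sum = 0.246656 ms.
Propagation delays (d/s per hop): 0.00225131, 0.00164502, 0.00452 ms; sum = 0.00841633 ms.
Processing at 2 router(s): 2 × 2.6 ms = 5.2 ms.
End-to-end = 5.455 ms.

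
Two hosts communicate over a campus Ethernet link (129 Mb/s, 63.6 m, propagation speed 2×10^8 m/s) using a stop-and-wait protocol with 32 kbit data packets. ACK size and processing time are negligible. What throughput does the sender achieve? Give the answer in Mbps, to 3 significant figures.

t_tx = L/R = 32000/129000000 = 0.000248062 s.
t_prop = 63.6/200000000 = 3.18e-07 s; RTT = 6.36e-07 s.
Cycle = t_tx + RTT = 0.000248698 s.
Throughput = L / cycle = 32000 / 0.000248698 = 129 Mbps.

129 Mbps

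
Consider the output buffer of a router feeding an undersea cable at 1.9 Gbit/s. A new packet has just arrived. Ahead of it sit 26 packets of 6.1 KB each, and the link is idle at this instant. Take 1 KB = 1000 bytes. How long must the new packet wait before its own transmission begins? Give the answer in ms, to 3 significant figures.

0.668 ms

Each queued packet: L/R = 48800/1900000000 = 0.0256842 ms.
26 queued → 0.667789 ms.
Queuing delay = 0.668 ms.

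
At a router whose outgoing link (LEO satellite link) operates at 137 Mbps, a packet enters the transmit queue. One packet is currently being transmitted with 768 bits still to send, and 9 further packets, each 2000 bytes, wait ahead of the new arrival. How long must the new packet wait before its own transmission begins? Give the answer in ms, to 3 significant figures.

1.06 ms

Each queued packet: L/R = 16000/137000000 = 0.116788 ms.
9 queued → 1.05109 ms.
Plus remaining 768 bits of current packet: 0.00560584 ms.
Queuing delay = 1.06 ms.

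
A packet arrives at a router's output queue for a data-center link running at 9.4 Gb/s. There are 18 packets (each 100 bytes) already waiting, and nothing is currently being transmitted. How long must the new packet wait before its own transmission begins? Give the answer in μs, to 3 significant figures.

1.53 μs

Each queued packet: L/R = 800/9400000000 = 0.0851064 μs.
18 queued → 1.53191 μs.
Queuing delay = 1.53 μs.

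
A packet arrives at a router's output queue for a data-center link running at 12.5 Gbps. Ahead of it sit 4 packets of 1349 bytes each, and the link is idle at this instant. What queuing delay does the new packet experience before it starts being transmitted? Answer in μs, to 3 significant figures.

3.45 μs

Each queued packet: L/R = 10792/12500000000 = 0.86336 μs.
4 queued → 3.45344 μs.
Queuing delay = 3.45 μs.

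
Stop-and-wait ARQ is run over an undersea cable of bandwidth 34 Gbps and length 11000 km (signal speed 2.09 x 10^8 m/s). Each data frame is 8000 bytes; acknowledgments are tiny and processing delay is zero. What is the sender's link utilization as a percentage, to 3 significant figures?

t_tx = L/R = 64000/34000000000 = 1.88235e-06 s.
t_prop = 11000000/209000000 = 0.0526316 s; RTT = 0.105263 s.
Cycle = t_tx + RTT = 0.105265 s.
Utilization = t_tx / cycle = 1.88235e-06/0.105265 = 0.00179 %.

0.00179 %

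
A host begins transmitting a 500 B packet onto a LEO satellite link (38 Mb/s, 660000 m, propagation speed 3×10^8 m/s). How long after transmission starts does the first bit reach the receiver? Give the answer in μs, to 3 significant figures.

2200 μs

First bit experiences only propagation delay: d/s = 660000/300000000 = 2200 μs.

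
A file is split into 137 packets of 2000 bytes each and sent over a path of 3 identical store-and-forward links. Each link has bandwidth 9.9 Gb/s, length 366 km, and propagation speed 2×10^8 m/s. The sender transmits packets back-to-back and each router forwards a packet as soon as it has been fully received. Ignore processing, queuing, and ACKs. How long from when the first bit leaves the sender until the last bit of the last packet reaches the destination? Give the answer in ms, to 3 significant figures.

5.71 ms

Per-hop transmission t_tx = L/R = 16000/9900000000 = 0.00161616 ms.
Per-hop propagation t_prop = 366000/200000000 = 1.83 ms.
Pipeline fill: first packet needs 3·t_tx to clear all hops; remaining 136 packets each add one t_tx.
Total = (3+137-1)·t_tx + 3·t_prop = 139·0.00161616 + 3·1.83 = 5.71 ms.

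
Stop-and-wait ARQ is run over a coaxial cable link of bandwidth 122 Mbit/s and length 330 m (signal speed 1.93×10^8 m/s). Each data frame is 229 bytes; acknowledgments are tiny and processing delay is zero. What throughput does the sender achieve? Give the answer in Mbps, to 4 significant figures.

99.37 Mbps

t_tx = L/R = 1832/122000000 = 1.50164e-05 s.
t_prop = 330/193000000 = 1.70984e-06 s; RTT = 3.41969e-06 s.
Cycle = t_tx + RTT = 1.84361e-05 s.
Throughput = L / cycle = 1832 / 1.84361e-05 = 99.37 Mbps.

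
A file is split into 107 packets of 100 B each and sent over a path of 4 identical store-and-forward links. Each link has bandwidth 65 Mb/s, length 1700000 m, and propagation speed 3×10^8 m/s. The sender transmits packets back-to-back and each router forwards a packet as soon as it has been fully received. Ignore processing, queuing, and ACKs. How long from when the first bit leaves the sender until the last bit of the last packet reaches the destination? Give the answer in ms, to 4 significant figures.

24.02 ms

Per-hop transmission t_tx = L/R = 800/65000000 = 0.0123077 ms.
Per-hop propagation t_prop = 1700000/300000000 = 5.66667 ms.
Pipeline fill: first packet needs 4·t_tx to clear all hops; remaining 106 packets each add one t_tx.
Total = (4+107-1)·t_tx + 4·t_prop = 110·0.0123077 + 4·5.66667 = 24.02 ms.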